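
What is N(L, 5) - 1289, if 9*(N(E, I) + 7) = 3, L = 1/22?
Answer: -3887/3 ≈ -1295.7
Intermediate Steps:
L = 1/22 ≈ 0.045455
N(E, I) = -20/3 (N(E, I) = -7 + (⅑)*3 = -7 + ⅓ = -20/3)
N(L, 5) - 1289 = -20/3 - 1289 = -3887/3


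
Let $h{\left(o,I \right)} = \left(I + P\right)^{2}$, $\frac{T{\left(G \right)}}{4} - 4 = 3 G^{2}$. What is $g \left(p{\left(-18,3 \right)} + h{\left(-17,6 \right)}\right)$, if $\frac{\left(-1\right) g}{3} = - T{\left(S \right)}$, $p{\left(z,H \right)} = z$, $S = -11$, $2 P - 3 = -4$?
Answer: $53949$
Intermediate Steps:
$P = - \frac{1}{2}$ ($P = \frac{3}{2} + \frac{1}{2} \left(-4\right) = \frac{3}{2} - 2 = - \frac{1}{2} \approx -0.5$)
$T{\left(G \right)} = 16 + 12 G^{2}$ ($T{\left(G \right)} = 16 + 4 \cdot 3 G^{2} = 16 + 12 G^{2}$)
$h{\left(o,I \right)} = \left(- \frac{1}{2} + I\right)^{2}$ ($h{\left(o,I \right)} = \left(I - \frac{1}{2}\right)^{2} = \left(- \frac{1}{2} + I\right)^{2}$)
$g = 4404$ ($g = - 3 \left(- (16 + 12 \left(-11\right)^{2})\right) = - 3 \left(- (16 + 12 \cdot 121)\right) = - 3 \left(- (16 + 1452)\right) = - 3 \left(\left(-1\right) 1468\right) = \left(-3\right) \left(-1468\right) = 4404$)
$g \left(p{\left(-18,3 \right)} + h{\left(-17,6 \right)}\right) = 4404 \left(-18 + \frac{\left(-1 + 2 \cdot 6\right)^{2}}{4}\right) = 4404 \left(-18 + \frac{\left(-1 + 12\right)^{2}}{4}\right) = 4404 \left(-18 + \frac{11^{2}}{4}\right) = 4404 \left(-18 + \frac{1}{4} \cdot 121\right) = 4404 \left(-18 + \frac{121}{4}\right) = 4404 \cdot \frac{49}{4} = 53949$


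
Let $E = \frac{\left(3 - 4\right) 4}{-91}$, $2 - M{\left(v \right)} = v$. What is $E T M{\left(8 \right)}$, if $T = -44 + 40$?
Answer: $\frac{96}{91} \approx 1.0549$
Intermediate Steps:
$M{\left(v \right)} = 2 - v$
$T = -4$
$E = \frac{4}{91}$ ($E = \left(-1\right) 4 \left(- \frac{1}{91}\right) = \left(-4\right) \left(- \frac{1}{91}\right) = \frac{4}{91} \approx 0.043956$)
$E T M{\left(8 \right)} = \frac{4}{91} \left(-4\right) \left(2 - 8\right) = - \frac{16 \left(2 - 8\right)}{91} = \left(- \frac{16}{91}\right) \left(-6\right) = \frac{96}{91}$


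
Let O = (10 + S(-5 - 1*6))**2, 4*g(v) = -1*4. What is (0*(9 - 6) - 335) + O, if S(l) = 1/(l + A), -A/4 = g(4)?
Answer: -11654/49 ≈ -237.84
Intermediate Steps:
g(v) = -1 (g(v) = (-1*4)/4 = (1/4)*(-4) = -1)
A = 4 (A = -4*(-1) = 4)
S(l) = 1/(4 + l) (S(l) = 1/(l + 4) = 1/(4 + l))
O = 4761/49 (O = (10 + 1/(4 + (-5 - 1*6)))**2 = (10 + 1/(4 + (-5 - 6)))**2 = (10 + 1/(4 - 11))**2 = (10 + 1/(-7))**2 = (10 - 1/7)**2 = (69/7)**2 = 4761/49 ≈ 97.163)
(0*(9 - 6) - 335) + O = (0*(9 - 6) - 335) + 4761/49 = (0*3 - 335) + 4761/49 = (0 - 335) + 4761/49 = -335 + 4761/49 = -11654/49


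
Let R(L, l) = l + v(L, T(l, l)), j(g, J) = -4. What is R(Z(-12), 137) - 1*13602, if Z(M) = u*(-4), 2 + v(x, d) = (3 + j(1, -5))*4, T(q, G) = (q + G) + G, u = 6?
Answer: -13471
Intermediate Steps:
T(q, G) = q + 2*G (T(q, G) = (G + q) + G = q + 2*G)
v(x, d) = -6 (v(x, d) = -2 + (3 - 4)*4 = -2 - 1*4 = -2 - 4 = -6)
Z(M) = -24 (Z(M) = 6*(-4) = -24)
R(L, l) = -6 + l (R(L, l) = l - 6 = -6 + l)
R(Z(-12), 137) - 1*13602 = (-6 + 137) - 1*13602 = 131 - 13602 = -13471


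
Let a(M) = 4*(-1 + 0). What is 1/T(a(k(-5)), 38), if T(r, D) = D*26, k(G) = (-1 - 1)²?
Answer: 1/988 ≈ 0.0010121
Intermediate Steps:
k(G) = 4 (k(G) = (-2)² = 4)
a(M) = -4 (a(M) = 4*(-1) = -4)
T(r, D) = 26*D
1/T(a(k(-5)), 38) = 1/(26*38) = 1/988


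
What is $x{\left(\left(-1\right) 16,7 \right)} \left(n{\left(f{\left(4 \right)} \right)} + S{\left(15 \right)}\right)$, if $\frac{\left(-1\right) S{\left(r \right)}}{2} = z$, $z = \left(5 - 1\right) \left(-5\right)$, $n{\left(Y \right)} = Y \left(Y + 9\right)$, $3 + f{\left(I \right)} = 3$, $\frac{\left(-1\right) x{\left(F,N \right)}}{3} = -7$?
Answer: $840$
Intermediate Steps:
$x{\left(F,N \right)} = 21$ ($x{\left(F,N \right)} = \left(-3\right) \left(-7\right) = 21$)
$f{\left(I \right)} = 0$ ($f{\left(I \right)} = -3 + 3 = 0$)
$n{\left(Y \right)} = Y \left(9 + Y\right)$
$z = -20$ ($z = 4 \left(-5\right) = -20$)
$S{\left(r \right)} = 40$ ($S{\left(r \right)} = \left(-2\right) \left(-20\right) = 40$)
$x{\left(\left(-1\right) 16,7 \right)} \left(n{\left(f{\left(4 \right)} \right)} + S{\left(15 \right)}\right) = 21 \left(0 \left(9 + 0\right) + 40\right) = 21 \left(0 \cdot 9 + 40\right) = 21 \left(0 + 40\right) = 21 \cdot 40 = 840$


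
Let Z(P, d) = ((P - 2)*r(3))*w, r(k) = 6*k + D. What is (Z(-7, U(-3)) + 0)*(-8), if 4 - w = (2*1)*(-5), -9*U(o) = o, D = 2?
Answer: 20160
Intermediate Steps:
U(o) = -o/9
r(k) = 2 + 6*k (r(k) = 6*k + 2 = 2 + 6*k)
w = 14 (w = 4 - 2*1*(-5) = 4 - 2*(-5) = 4 - 1*(-10) = 4 + 10 = 14)
Z(P, d) = -560 + 280*P (Z(P, d) = ((P - 2)*(2 + 6*3))*14 = ((-2 + P)*(2 + 18))*14 = ((-2 + P)*20)*14 = (-40 + 20*P)*14 = -560 + 280*P)
(Z(-7, U(-3)) + 0)*(-8) = ((-560 + 280*(-7)) + 0)*(-8) = ((-560 - 1960) + 0)*(-8) = (-2520 + 0)*(-8) = -2520*(-8) = 20160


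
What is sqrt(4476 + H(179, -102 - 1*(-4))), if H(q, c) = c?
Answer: sqrt(4378) ≈ 66.167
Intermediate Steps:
sqrt(4476 + H(179, -102 - 1*(-4))) = sqrt(4476 + (-102 - 1*(-4))) = sqrt(4476 + (-102 + 4)) = sqrt(4476 - 98) = sqrt(4378)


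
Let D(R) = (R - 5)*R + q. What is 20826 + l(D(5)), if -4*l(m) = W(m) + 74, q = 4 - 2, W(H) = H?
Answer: 20807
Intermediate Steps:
q = 2
D(R) = 2 + R*(-5 + R) (D(R) = (R - 5)*R + 2 = (-5 + R)*R + 2 = R*(-5 + R) + 2 = 2 + R*(-5 + R))
l(m) = -37/2 - m/4 (l(m) = -(m + 74)/4 = -(74 + m)/4 = -37/2 - m/4)
20826 + l(D(5)) = 20826 + (-37/2 - (2 + 5**2 - 5*5)/4) = 20826 + (-37/2 - (2 + 25 - 25)/4) = 20826 + (-37/2 - 1/4*2) = 20826 + (-37/2 - 1/2) = 20826 - 19 = 20807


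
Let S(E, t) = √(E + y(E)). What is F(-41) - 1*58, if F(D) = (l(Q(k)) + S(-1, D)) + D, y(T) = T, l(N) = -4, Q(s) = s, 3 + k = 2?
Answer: -103 + I*√2 ≈ -103.0 + 1.4142*I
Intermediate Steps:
k = -1 (k = -3 + 2 = -1)
S(E, t) = √2*√E (S(E, t) = √(E + E) = √(2*E) = √2*√E)
F(D) = -4 + D + I*√2 (F(D) = (-4 + √2*√(-1)) + D = (-4 + √2*I) + D = (-4 + I*√2) + D = -4 + D + I*√2)
F(-41) - 1*58 = (-4 - 41 + I*√2) - 1*58 = (-45 + I*√2) - 58 = -103 + I*√2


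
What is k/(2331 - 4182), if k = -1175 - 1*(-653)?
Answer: 174/617 ≈ 0.28201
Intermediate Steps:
k = -522 (k = -1175 + 653 = -522)
k/(2331 - 4182) = -522/(2331 - 4182) = -522/(-1851) = -522*(-1/1851) = 174/617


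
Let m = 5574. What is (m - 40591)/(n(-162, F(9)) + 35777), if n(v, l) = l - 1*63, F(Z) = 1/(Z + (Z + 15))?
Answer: -1155561/1178563 ≈ -0.98048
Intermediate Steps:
F(Z) = 1/(15 + 2*Z) (F(Z) = 1/(Z + (15 + Z)) = 1/(15 + 2*Z))
n(v, l) = -63 + l (n(v, l) = l - 63 = -63 + l)
(m - 40591)/(n(-162, F(9)) + 35777) = (5574 - 40591)/((-63 + 1/(15 + 2*9)) + 35777) = -35017/((-63 + 1/(15 + 18)) + 35777) = -35017/((-63 + 1/33) + 35777) = -35017/(-2078/33 + 35777) = -35017/1178563/33 = -35017*33/1178563 = -1155561/1178563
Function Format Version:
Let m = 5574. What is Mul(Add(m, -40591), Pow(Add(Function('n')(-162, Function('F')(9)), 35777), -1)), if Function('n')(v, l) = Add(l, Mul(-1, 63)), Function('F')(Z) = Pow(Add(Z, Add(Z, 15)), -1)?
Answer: Rational(-1155561, 1178563) ≈ -0.98048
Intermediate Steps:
Function('F')(Z) = Pow(Add(15, Mul(2, Z)), -1) (Function('F')(Z) = Pow(Add(Z, Add(15, Z)), -1) = Pow(Add(15, Mul(2, Z)), -1))
Function('n')(v, l) = Add(-63, l) (Function('n')(v, l) = Add(l, -63) = Add(-63, l))
Mul(Add(m, -40591), Pow(Add(Function('n')(-162, Function('F')(9)), 35777), -1)) = Mul(Add(5574, -40591), Pow(Add(Add(-63, Pow(Add(15, Mul(2, 9)), -1)), 35777), -1)) = Mul(-35017, Pow(Add(Add(-63, Pow(Add(15, 18), -1)), 35777), -1)) = Mul(-35017, Pow(Add(Add(-63, Pow(33, -1)), 35777), -1)) = Mul(-35017, Pow(Add(Add(-63, Rational(1, 33)), 35777), -1)) = Mul(-35017, Pow(Add(Rational(-2078, 33), 35777), -1)) = Mul(-35017, Pow(Rational(1178563, 33), -1)) = Mul(-35017, Rational(33, 1178563)) = Rational(-1155561, 1178563)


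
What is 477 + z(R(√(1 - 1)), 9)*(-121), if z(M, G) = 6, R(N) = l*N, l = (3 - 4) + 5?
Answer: -249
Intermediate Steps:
l = 4 (l = -1 + 5 = 4)
R(N) = 4*N
477 + z(R(√(1 - 1)), 9)*(-121) = 477 + 6*(-121) = 477 - 726 = -249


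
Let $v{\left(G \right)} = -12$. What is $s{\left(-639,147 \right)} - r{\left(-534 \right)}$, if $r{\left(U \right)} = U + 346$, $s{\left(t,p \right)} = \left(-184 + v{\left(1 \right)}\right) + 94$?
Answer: $86$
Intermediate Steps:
$s{\left(t,p \right)} = -102$ ($s{\left(t,p \right)} = \left(-184 - 12\right) + 94 = -196 + 94 = -102$)
$r{\left(U \right)} = 346 + U$
$s{\left(-639,147 \right)} - r{\left(-534 \right)} = -102 - \left(346 - 534\right) = -102 - -188 = -102 + 188 = 86$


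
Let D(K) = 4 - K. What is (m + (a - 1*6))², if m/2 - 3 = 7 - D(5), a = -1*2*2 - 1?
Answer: 121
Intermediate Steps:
a = -5 (a = -2*2 - 1 = -4 - 1 = -5)
m = 22 (m = 6 + 2*(7 - (4 - 1*5)) = 6 + 2*(7 - (4 - 5)) = 6 + 2*(7 - 1*(-1)) = 6 + 2*(7 + 1) = 6 + 2*8 = 6 + 16 = 22)
(m + (a - 1*6))² = (22 + (-5 - 1*6))² = (22 + (-5 - 6))² = (22 - 11)² = 11² = 121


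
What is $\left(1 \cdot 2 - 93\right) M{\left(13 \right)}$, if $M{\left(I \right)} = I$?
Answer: $-1183$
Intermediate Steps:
$\left(1 \cdot 2 - 93\right) M{\left(13 \right)} = \left(1 \cdot 2 - 93\right) 13 = \left(2 - 93\right) 13 = \left(-91\right) 13 = -1183$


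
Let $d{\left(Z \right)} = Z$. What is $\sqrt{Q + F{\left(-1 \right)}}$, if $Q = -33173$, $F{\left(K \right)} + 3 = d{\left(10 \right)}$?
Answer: $i \sqrt{33166} \approx 182.12 i$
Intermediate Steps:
$F{\left(K \right)} = 7$ ($F{\left(K \right)} = -3 + 10 = 7$)
$\sqrt{Q + F{\left(-1 \right)}} = \sqrt{-33173 + 7} = \sqrt{-33166} = i \sqrt{33166}$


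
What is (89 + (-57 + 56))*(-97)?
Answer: -8536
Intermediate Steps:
(89 + (-57 + 56))*(-97) = (89 - 1)*(-97) = 88*(-97) = -8536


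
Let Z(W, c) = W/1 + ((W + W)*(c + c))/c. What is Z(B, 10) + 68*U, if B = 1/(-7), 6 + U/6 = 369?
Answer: 1036723/7 ≈ 1.4810e+5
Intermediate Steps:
U = 2178 (U = -36 + 6*369 = -36 + 2214 = 2178)
B = -⅐ ≈ -0.14286
Z(W, c) = 5*W (Z(W, c) = W*1 + ((2*W)*(2*c))/c = W + (4*W*c)/c = W + 4*W = 5*W)
Z(B, 10) + 68*U = 5*(-⅐) + 68*2178 = -5/7 + 148104 = 1036723/7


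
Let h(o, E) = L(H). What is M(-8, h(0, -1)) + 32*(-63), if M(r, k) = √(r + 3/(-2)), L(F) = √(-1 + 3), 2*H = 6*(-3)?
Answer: -2016 + I*√38/2 ≈ -2016.0 + 3.0822*I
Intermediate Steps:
H = -9 (H = (6*(-3))/2 = (½)*(-18) = -9)
L(F) = √2
h(o, E) = √2
M(r, k) = √(-3/2 + r) (M(r, k) = √(r + 3*(-½)) = √(r - 3/2) = √(-3/2 + r))
M(-8, h(0, -1)) + 32*(-63) = √(-6 + 4*(-8))/2 + 32*(-63) = √(-6 - 32)/2 - 2016 = √(-38)/2 - 2016 = (I*√38)/2 - 2016 = I*√38/2 - 2016 = -2016 + I*√38/2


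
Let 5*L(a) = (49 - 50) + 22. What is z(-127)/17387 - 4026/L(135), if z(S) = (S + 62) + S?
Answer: -116668114/121709 ≈ -958.58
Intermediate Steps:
L(a) = 21/5 (L(a) = ((49 - 50) + 22)/5 = (-1 + 22)/5 = (1/5)*21 = 21/5)
z(S) = 62 + 2*S (z(S) = (62 + S) + S = 62 + 2*S)
z(-127)/17387 - 4026/L(135) = (62 + 2*(-127))/17387 - 4026/21/5 = (62 - 254)*(1/17387) - 4026*5/21 = -192*1/17387 - 6710/7 = -192/17387 - 6710/7 = -116668114/121709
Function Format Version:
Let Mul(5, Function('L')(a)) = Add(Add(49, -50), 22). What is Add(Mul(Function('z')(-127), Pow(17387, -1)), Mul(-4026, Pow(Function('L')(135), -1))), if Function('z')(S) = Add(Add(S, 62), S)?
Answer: Rational(-116668114, 121709) ≈ -958.58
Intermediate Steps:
Function('L')(a) = Rational(21, 5) (Function('L')(a) = Mul(Rational(1, 5), Add(Add(49, -50), 22)) = Mul(Rational(1, 5), Add(-1, 22)) = Mul(Rational(1, 5), 21) = Rational(21, 5))
Function('z')(S) = Add(62, Mul(2, S)) (Function('z')(S) = Add(Add(62, S), S) = Add(62, Mul(2, S)))
Add(Mul(Function('z')(-127), Pow(17387, -1)), Mul(-4026, Pow(Function('L')(135), -1))) = Add(Mul(Add(62, Mul(2, -127)), Pow(17387, -1)), Mul(-4026, Pow(Rational(21, 5), -1))) = Add(Mul(Add(62, -254), Rational(1, 17387)), Mul(-4026, Rational(5, 21))) = Add(Mul(-192, Rational(1, 17387)), Rational(-6710, 7)) = Add(Rational(-192, 17387), Rational(-6710, 7)) = Rational(-116668114, 121709)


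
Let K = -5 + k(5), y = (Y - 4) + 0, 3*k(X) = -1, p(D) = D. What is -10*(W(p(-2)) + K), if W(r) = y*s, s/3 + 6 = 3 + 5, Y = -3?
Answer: 1420/3 ≈ 473.33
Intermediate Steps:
s = 6 (s = -18 + 3*(3 + 5) = -18 + 3*8 = -18 + 24 = 6)
k(X) = -⅓ (k(X) = (⅓)*(-1) = -⅓)
y = -7 (y = (-3 - 4) + 0 = -7 + 0 = -7)
K = -16/3 (K = -5 - ⅓ = -16/3 ≈ -5.3333)
W(r) = -42 (W(r) = -7*6 = -42)
-10*(W(p(-2)) + K) = -10*(-42 - 16/3) = -10*(-142/3) = 1420/3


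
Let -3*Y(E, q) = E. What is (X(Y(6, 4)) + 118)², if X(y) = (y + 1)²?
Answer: 14161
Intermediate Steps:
Y(E, q) = -E/3
X(y) = (1 + y)²
(X(Y(6, 4)) + 118)² = ((1 - ⅓*6)² + 118)² = ((1 - 2)² + 118)² = ((-1)² + 118)² = (1 + 118)² = 119² = 14161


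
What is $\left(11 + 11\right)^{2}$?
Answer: $484$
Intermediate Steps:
$\left(11 + 11\right)^{2} = 22^{2} = 484$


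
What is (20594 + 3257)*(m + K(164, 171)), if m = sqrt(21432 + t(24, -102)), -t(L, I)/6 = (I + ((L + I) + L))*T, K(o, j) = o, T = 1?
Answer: 3911564 + 95404*sqrt(1398) ≈ 7.4787e+6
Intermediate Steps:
t(L, I) = -12*I - 12*L (t(L, I) = -6*(I + ((L + I) + L)) = -6*(I + ((I + L) + L)) = -6*(I + (I + 2*L)) = -6*(2*I + 2*L) = -12*I - 12*L)
m = 4*sqrt(1398) (m = sqrt(21432 + (-12*(-102) - 12*24)) = sqrt(21432 + (1224 - 288)) = sqrt(21432 + 936) = sqrt(22368) = 4*sqrt(1398) ≈ 149.56)
(20594 + 3257)*(m + K(164, 171)) = (20594 + 3257)*(4*sqrt(1398) + 164) = 23851*(164 + 4*sqrt(1398)) = 3911564 + 95404*sqrt(1398)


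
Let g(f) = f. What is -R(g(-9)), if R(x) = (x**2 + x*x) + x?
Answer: -153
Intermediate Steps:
R(x) = x + 2*x**2 (R(x) = (x**2 + x**2) + x = 2*x**2 + x = x + 2*x**2)
-R(g(-9)) = -(-9)*(1 + 2*(-9)) = -(-9)*(1 - 18) = -(-9)*(-17) = -1*153 = -153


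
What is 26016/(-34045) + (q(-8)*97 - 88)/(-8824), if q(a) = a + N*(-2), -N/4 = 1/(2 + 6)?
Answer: -203452669/300413080 ≈ -0.67724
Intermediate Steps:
N = -½ (N = -4/(2 + 6) = -4/8 = -4*⅛ = -½ ≈ -0.50000)
q(a) = 1 + a (q(a) = a - ½*(-2) = a + 1 = 1 + a)
26016/(-34045) + (q(-8)*97 - 88)/(-8824) = 26016/(-34045) + ((1 - 8)*97 - 88)/(-8824) = 26016*(-1/34045) + (-7*97 - 88)*(-1/8824) = -26016/34045 + (-679 - 88)*(-1/8824) = -26016/34045 - 767*(-1/8824) = -26016/34045 + 767/8824 = -203452669/300413080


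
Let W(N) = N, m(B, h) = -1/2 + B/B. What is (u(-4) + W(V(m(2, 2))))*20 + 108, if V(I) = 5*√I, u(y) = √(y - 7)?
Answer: 108 + 50*√2 + 20*I*√11 ≈ 178.71 + 66.333*I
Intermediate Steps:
m(B, h) = ½ (m(B, h) = -1*½ + 1 = -½ + 1 = ½)
u(y) = √(-7 + y)
(u(-4) + W(V(m(2, 2))))*20 + 108 = (√(-7 - 4) + 5*√(½))*20 + 108 = (√(-11) + 5*(√2/2))*20 + 108 = (I*√11 + 5*√2/2)*20 + 108 = (5*√2/2 + I*√11)*20 + 108 = (50*√2 + 20*I*√11) + 108 = 108 + 50*√2 + 20*I*√11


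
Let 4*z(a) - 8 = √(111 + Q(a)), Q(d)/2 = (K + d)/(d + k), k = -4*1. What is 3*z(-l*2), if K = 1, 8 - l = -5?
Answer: 6 + 13*√6/4 ≈ 13.961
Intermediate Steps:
l = 13 (l = 8 - 1*(-5) = 8 + 5 = 13)
k = -4
Q(d) = 2*(1 + d)/(-4 + d) (Q(d) = 2*((1 + d)/(d - 4)) = 2*((1 + d)/(-4 + d)) = 2*(1 + d)/(-4 + d))
z(a) = 2 + √(111 + 2*(1 + a)/(-4 + a))/4
3*z(-l*2) = 3*(2 + √((-442 + 113*(-1*13*2))/(-4 - 1*13*2))/4) = 3*(2 + √((-442 + 113*(-13*2))/(-4 - 13*2))/4) = 3*(2 + √((-442 + 113*(-26))/(-4 - 26))/4) = 3*(2 + √((-442 - 2938)/(-30))/4) = 3*(2 + √(-1/30*(-3380))/4) = 3*(2 + √(338/3)/4) = 3*(2 + (13*√6/3)/4) = 3*(2 + 13*√6/12) = 6 + 13*√6/4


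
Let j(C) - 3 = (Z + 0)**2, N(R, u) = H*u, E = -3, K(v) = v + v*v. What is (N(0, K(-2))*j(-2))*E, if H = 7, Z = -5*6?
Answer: -37926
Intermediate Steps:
K(v) = v + v**2
Z = -30
N(R, u) = 7*u
j(C) = 903 (j(C) = 3 + (-30 + 0)**2 = 3 + (-30)**2 = 3 + 900 = 903)
(N(0, K(-2))*j(-2))*E = ((7*(-2*(1 - 2)))*903)*(-3) = ((7*(-2*(-1)))*903)*(-3) = ((7*2)*903)*(-3) = (14*903)*(-3) = 12642*(-3) = -37926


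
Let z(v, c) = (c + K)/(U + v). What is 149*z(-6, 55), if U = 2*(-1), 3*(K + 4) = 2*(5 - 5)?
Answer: -7599/8 ≈ -949.88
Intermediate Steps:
K = -4 (K = -4 + (2*(5 - 5))/3 = -4 + (2*0)/3 = -4 + (1/3)*0 = -4 + 0 = -4)
U = -2
z(v, c) = (-4 + c)/(-2 + v) (z(v, c) = (c - 4)/(-2 + v) = (-4 + c)/(-2 + v))
149*z(-6, 55) = 149*((-4 + 55)/(-2 - 6)) = 149*(51/(-8)) = 149*(-1/8*51) = 149*(-51/8) = -7599/8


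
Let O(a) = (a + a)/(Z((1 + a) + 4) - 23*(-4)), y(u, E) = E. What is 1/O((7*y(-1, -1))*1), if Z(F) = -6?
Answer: -43/7 ≈ -6.1429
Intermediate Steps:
O(a) = a/43 (O(a) = (a + a)/(-6 - 23*(-4)) = (2*a)/(-6 + 92) = (2*a)/86 = (2*a)*(1/86) = a/43)
1/O((7*y(-1, -1))*1) = 1/(((7*(-1))*1)/43) = 1/((-7*1)/43) = 1/((1/43)*(-7)) = 1/(-7/43) = -43/7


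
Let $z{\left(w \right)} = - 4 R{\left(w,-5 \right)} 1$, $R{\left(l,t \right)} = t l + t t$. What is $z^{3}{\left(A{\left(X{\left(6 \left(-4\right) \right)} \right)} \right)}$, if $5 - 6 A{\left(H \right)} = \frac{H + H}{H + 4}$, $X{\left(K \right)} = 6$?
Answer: $- \frac{17984728}{27} \approx -6.661 \cdot 10^{5}$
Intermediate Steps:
$R{\left(l,t \right)} = t^{2} + l t$ ($R{\left(l,t \right)} = l t + t^{2} = t^{2} + l t$)
$A{\left(H \right)} = \frac{5}{6} - \frac{H}{3 \left(4 + H\right)}$ ($A{\left(H \right)} = \frac{5}{6} - \frac{\left(H + H\right) \frac{1}{H + 4}}{6} = \frac{5}{6} - \frac{2 H \frac{1}{4 + H}}{6} = \frac{5}{6} - \frac{H}{3 \left(4 + H\right)}$)
$z{\left(w \right)} = -100 + 20 w$ ($z{\left(w \right)} = - 4 \left(- 5 \left(w - 5\right)\right) 1 = - 4 \left(- 5 \left(-5 + w\right)\right) 1 = - 4 \left(25 - 5 w\right) 1 = \left(-100 + 20 w\right) 1 = -100 + 20 w$)
$z^{3}{\left(A{\left(X{\left(6 \left(-4\right) \right)} \right)} \right)} = \left(-100 + 20 \frac{20 + 3 \cdot 6}{6 \left(4 + 6\right)}\right)^{3} = \left(-100 + 20 \frac{20 + 18}{6 \cdot 10}\right)^{3} = \left(-100 + 20 \cdot \frac{1}{6} \cdot \frac{1}{10} \cdot 38\right)^{3} = \left(-100 + 20 \cdot \frac{19}{30}\right)^{3} = \left(-100 + \frac{38}{3}\right)^{3} = \left(- \frac{262}{3}\right)^{3} = - \frac{17984728}{27}$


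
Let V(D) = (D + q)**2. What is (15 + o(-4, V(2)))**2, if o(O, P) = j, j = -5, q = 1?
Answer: 100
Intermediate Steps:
V(D) = (1 + D)**2 (V(D) = (D + 1)**2 = (1 + D)**2)
o(O, P) = -5
(15 + o(-4, V(2)))**2 = (15 - 5)**2 = 10**2 = 100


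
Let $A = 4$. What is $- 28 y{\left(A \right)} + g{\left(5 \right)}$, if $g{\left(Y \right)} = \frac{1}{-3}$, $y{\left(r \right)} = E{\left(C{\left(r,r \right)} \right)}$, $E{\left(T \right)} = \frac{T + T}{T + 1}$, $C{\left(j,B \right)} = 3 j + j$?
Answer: $- \frac{2705}{51} \approx -53.039$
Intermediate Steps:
$C{\left(j,B \right)} = 4 j$
$E{\left(T \right)} = \frac{2 T}{1 + T}$
$y{\left(r \right)} = \frac{8 r}{1 + 4 r}$ ($y{\left(r \right)} = \frac{2 \cdot 4 r}{1 + 4 r} = \frac{8 r}{1 + 4 r}$)
$g{\left(Y \right)} = - \frac{1}{3}$
$- 28 y{\left(A \right)} + g{\left(5 \right)} = - 28 \cdot 8 \cdot 4 \frac{1}{1 + 4 \cdot 4} - \frac{1}{3} = - 28 \cdot 8 \cdot 4 \frac{1}{1 + 16} - \frac{1}{3} = - 28 \cdot 8 \cdot 4 \cdot \frac{1}{17} - \frac{1}{3} = \left(-28\right) \frac{32}{17} - \frac{1}{3} = - \frac{896}{17} - \frac{1}{3} = - \frac{2705}{51}$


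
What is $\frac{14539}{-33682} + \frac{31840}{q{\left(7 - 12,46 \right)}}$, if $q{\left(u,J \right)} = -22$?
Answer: $- \frac{48761579}{33682} \approx -1447.7$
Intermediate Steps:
$\frac{14539}{-33682} + \frac{31840}{q{\left(7 - 12,46 \right)}} = \frac{14539}{-33682} + \frac{31840}{-22} = 14539 \left(- \frac{1}{33682}\right) + 31840 \left(- \frac{1}{22}\right) = - \frac{14539}{33682} - \frac{15920}{11} = - \frac{48761579}{33682}$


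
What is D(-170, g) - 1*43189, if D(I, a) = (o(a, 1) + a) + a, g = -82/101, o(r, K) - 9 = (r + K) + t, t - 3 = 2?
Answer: -4360820/101 ≈ -43176.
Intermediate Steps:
t = 5 (t = 3 + 2 = 5)
o(r, K) = 14 + K + r (o(r, K) = 9 + ((r + K) + 5) = 9 + ((K + r) + 5) = 9 + (5 + K + r) = 14 + K + r)
g = -82/101 (g = -82*1/101 = -82/101 ≈ -0.81188)
D(I, a) = 15 + 3*a (D(I, a) = ((14 + 1 + a) + a) + a = ((15 + a) + a) + a = (15 + 2*a) + a = 15 + 3*a)
D(-170, g) - 1*43189 = (15 + 3*(-82/101)) - 1*43189 = (15 - 246/101) - 43189 = 1269/101 - 43189 = -4360820/101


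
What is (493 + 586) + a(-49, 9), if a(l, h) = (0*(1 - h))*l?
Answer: 1079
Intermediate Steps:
a(l, h) = 0 (a(l, h) = 0*l = 0)
(493 + 586) + a(-49, 9) = (493 + 586) + 0 = 1079 + 0 = 1079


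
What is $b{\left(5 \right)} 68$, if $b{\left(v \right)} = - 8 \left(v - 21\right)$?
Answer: $8704$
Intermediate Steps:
$b{\left(v \right)} = 168 - 8 v$ ($b{\left(v \right)} = - 8 \left(-21 + v\right) = 168 - 8 v$)
$b{\left(5 \right)} 68 = \left(168 - 40\right) 68 = 128 \cdot 68 = 8704$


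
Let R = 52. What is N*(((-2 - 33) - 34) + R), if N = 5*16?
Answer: -1360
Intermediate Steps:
N = 80
N*(((-2 - 33) - 34) + R) = 80*(((-2 - 33) - 34) + 52) = 80*((-35 - 34) + 52) = 80*(-69 + 52) = 80*(-17) = -1360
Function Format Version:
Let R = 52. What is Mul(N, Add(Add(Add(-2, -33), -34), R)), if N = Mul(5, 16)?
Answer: -1360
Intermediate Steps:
N = 80
Mul(N, Add(Add(Add(-2, -33), -34), R)) = Mul(80, Add(Add(Add(-2, -33), -34), 52)) = Mul(80, Add(Add(-35, -34), 52)) = Mul(80, Add(-69, 52)) = Mul(80, -17) = -1360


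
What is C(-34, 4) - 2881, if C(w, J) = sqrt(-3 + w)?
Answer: -2881 + I*sqrt(37) ≈ -2881.0 + 6.0828*I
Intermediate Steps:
C(-34, 4) - 2881 = sqrt(-3 - 34) - 2881 = sqrt(-37) - 2881 = I*sqrt(37) - 2881 = -2881 + I*sqrt(37)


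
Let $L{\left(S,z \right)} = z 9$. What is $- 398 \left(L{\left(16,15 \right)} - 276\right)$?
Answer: $56118$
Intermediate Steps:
$L{\left(S,z \right)} = 9 z$
$- 398 \left(L{\left(16,15 \right)} - 276\right) = - 398 \left(9 \cdot 15 - 276\right) = - 398 \left(135 - 276\right) = \left(-398\right) \left(-141\right) = 56118$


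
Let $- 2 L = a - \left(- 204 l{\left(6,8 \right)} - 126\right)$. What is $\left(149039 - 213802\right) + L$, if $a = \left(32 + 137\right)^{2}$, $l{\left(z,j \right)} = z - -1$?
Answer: $- \frac{159641}{2} \approx -79821.0$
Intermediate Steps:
$l{\left(z,j \right)} = 1 + z$ ($l{\left(z,j \right)} = z + 1 = 1 + z$)
$a = 28561$ ($a = 169^{2} = 28561$)
$L = - \frac{30115}{2}$ ($L = - \frac{28561 - \left(- 204 \left(1 + 6\right) - 126\right)}{2} = - \frac{28561 - \left(\left(-204\right) 7 - 126\right)}{2} = - \frac{28561 - \left(-1428 - 126\right)}{2} = - \frac{28561 - -1554}{2} = - \frac{28561 + 1554}{2} = \left(- \frac{1}{2}\right) 30115 = - \frac{30115}{2} \approx -15058.0$)
$\left(149039 - 213802\right) + L = \left(149039 - 213802\right) - \frac{30115}{2} = -64763 - \frac{30115}{2} = - \frac{159641}{2}$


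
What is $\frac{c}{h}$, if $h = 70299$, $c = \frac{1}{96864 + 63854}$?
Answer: $\frac{1}{11298314682} \approx 8.8509 \cdot 10^{-11}$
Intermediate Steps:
$c = \frac{1}{160718} \approx 6.2221 \cdot 10^{-6}$
$\frac{c}{h} = \frac{1}{160718 \cdot 70299} = \frac{1}{160718} \cdot \frac{1}{70299} = \frac{1}{11298314682}$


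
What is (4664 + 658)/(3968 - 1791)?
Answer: 5322/2177 ≈ 2.4446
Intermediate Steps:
(4664 + 658)/(3968 - 1791) = 5322/2177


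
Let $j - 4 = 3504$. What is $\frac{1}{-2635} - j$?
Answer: $- \frac{9243581}{2635} \approx -3508.0$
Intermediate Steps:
$j = 3508$ ($j = 4 + 3504 = 3508$)
$\frac{1}{-2635} - j = \frac{1}{-2635} - 3508 = - \frac{1}{2635} - 3508 = - \frac{9243581}{2635}$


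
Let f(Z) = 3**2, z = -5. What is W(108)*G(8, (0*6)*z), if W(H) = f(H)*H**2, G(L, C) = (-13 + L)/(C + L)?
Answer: -65610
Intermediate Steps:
G(L, C) = (-13 + L)/(C + L)
f(Z) = 9
W(H) = 9*H**2
W(108)*G(8, (0*6)*z) = (9*108**2)*((-13 + 8)/((0*6)*(-5) + 8)) = (9*11664)*(-5/(0*(-5) + 8)) = 104976*(-5/(0 + 8)) = 104976*(-5/8) = -65610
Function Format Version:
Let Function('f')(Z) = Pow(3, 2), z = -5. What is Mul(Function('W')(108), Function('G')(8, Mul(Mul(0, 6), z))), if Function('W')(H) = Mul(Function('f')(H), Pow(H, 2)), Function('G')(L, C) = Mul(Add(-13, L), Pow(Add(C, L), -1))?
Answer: -65610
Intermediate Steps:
Function('G')(L, C) = Mul(Pow(Add(C, L), -1), Add(-13, L))
Function('f')(Z) = 9
Function('W')(H) = Mul(9, Pow(H, 2))
Mul(Function('W')(108), Function('G')(8, Mul(Mul(0, 6), z))) = Mul(Mul(9, Pow(108, 2)), Mul(Pow(Add(Mul(Mul(0, 6), -5), 8), -1), Add(-13, 8))) = Mul(Mul(9, 11664), Mul(Pow(Add(Mul(0, -5), 8), -1), -5)) = Mul(104976, Mul(Pow(Add(0, 8), -1), -5)) = Mul(104976, Mul(Pow(8, -1), -5)) = Mul(104976, Mul(Rational(1, 8), -5)) = Mul(104976, Rational(-5, 8)) = -65610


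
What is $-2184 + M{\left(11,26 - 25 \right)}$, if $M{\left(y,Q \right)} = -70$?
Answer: $-2254$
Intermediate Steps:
$-2184 + M{\left(11,26 - 25 \right)} = -2184 - 70 = -2254$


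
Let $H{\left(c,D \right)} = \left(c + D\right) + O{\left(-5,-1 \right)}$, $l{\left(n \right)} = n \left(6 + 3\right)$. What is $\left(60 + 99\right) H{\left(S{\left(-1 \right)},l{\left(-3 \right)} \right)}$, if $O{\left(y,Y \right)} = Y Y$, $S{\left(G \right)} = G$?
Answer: $-4293$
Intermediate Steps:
$l{\left(n \right)} = 9 n$ ($l{\left(n \right)} = n 9 = 9 n$)
$O{\left(y,Y \right)} = Y^{2}$
$H{\left(c,D \right)} = 1 + D + c$ ($H{\left(c,D \right)} = \left(c + D\right) + \left(-1\right)^{2} = \left(D + c\right) + 1 = 1 + D + c$)
$\left(60 + 99\right) H{\left(S{\left(-1 \right)},l{\left(-3 \right)} \right)} = \left(60 + 99\right) \left(1 + 9 \left(-3\right) - 1\right) = 159 \left(1 - 27 - 1\right) = 159 \left(-27\right) = -4293$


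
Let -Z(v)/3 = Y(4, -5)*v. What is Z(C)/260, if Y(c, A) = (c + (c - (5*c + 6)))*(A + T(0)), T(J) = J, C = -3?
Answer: 81/26 ≈ 3.1154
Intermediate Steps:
Y(c, A) = A*(-6 - 3*c) (Y(c, A) = (c + (c - (5*c + 6)))*(A + 0) = (c + (c - (6 + 5*c)))*A = (c + (c + (-6 - 5*c)))*A = (c + (-6 - 4*c))*A = (-6 - 3*c)*A = A*(-6 - 3*c))
Z(v) = -270*v (Z(v) = -3*3*(-5)*(-2 - 1*4)*v = -3*3*(-5)*(-2 - 4)*v = -3*3*(-5)*(-6)*v = -270*v)
Z(C)/260 = -270*(-3)/260 = 810*(1/260) = 81/26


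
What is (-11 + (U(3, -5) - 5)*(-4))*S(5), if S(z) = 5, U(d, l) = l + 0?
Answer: 145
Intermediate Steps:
U(d, l) = l
(-11 + (U(3, -5) - 5)*(-4))*S(5) = (-11 + (-5 - 5)*(-4))*5 = (-11 - 10*(-4))*5 = (-11 + 40)*5 = 29*5 = 145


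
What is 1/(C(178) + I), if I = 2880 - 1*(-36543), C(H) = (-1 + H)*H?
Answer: 1/70929 ≈ 1.4099e-5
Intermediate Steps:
C(H) = H*(-1 + H)
I = 39423 (I = 2880 + 36543 = 39423)
1/(C(178) + I) = 1/(178*(-1 + 178) + 39423) = 1/(178*177 + 39423) = 1/(31506 + 39423) = 1/70929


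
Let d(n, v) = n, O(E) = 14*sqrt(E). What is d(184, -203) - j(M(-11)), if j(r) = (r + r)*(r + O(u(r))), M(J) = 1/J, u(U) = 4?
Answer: 22878/121 ≈ 189.07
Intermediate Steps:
j(r) = 2*r*(28 + r) (j(r) = (r + r)*(r + 14*sqrt(4)) = (2*r)*(r + 14*2) = (2*r)*(r + 28) = (2*r)*(28 + r) = 2*r*(28 + r))
d(184, -203) - j(M(-11)) = 184 - 2*(28 + 1/(-11))/(-11) = 184 - 2*(-1)*(28 - 1/11)/11 = 184 - 2*(-1)*307/(11*11) = 184 - 1*(-614/121) = 184 + 614/121 = 22878/121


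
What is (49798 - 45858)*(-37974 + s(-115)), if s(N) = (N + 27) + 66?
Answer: -149704240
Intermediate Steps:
s(N) = 93 + N (s(N) = (27 + N) + 66 = 93 + N)
(49798 - 45858)*(-37974 + s(-115)) = (49798 - 45858)*(-37974 + (93 - 115)) = 3940*(-37974 - 22) = 3940*(-37996) = -149704240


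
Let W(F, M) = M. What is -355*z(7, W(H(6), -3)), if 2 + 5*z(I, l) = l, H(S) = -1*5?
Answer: 355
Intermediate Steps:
H(S) = -5
z(I, l) = -⅖ + l/5
-355*z(7, W(H(6), -3)) = -355*(-⅖ + (⅕)*(-3)) = -355*(-⅖ - ⅗) = -355*(-1) = 355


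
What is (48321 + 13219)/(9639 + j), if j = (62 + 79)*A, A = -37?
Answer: 30770/2211 ≈ 13.917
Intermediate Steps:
j = -5217 (j = (62 + 79)*(-37) = 141*(-37) = -5217)
(48321 + 13219)/(9639 + j) = (48321 + 13219)/(9639 - 5217) = 61540/4422 = 61540*(1/4422) = 30770/2211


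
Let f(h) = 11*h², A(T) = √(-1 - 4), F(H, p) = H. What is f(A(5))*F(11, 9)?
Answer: -605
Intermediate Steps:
A(T) = I*√5 (A(T) = √(-5) = I*√5)
f(A(5))*F(11, 9) = (11*(I*√5)²)*11 = (11*(-5))*11 = -55*11 = -605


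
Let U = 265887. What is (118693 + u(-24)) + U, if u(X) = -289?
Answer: 384291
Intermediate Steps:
(118693 + u(-24)) + U = (118693 - 289) + 265887 = 118404 + 265887 = 384291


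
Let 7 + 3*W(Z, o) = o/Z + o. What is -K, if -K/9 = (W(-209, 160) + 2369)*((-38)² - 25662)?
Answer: -110229195720/209 ≈ -5.2741e+8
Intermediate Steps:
W(Z, o) = -7/3 + o/3 + o/(3*Z) (W(Z, o) = -7/3 + (o/Z + o)/3 = -7/3 + (o + o/Z)/3 = -7/3 + (o/3 + o/(3*Z)) = -7/3 + o/3 + o/(3*Z))
K = 110229195720/209 (K = -9*((⅓)*(160 - 209*(-7 + 160))/(-209) + 2369)*((-38)² - 25662) = -9*((⅓)*(-1/209)*(160 - 209*153) + 2369)*(1444 - 25662) = -9*((⅓)*(-1/209)*(160 - 31977) + 2369)*(-24218) = -9*((⅓)*(-1/209)*(-31817) + 2369)*(-24218) = -9*(31817/627 + 2369)*(-24218) = -4551540*(-24218)/209 = -9*(-36743065240/627) = 110229195720/209 ≈ 5.2741e+8)
-K = -1*110229195720/209 = -110229195720/209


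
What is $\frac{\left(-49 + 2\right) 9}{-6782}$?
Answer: $\frac{423}{6782} \approx 0.062371$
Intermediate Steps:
$\frac{\left(-49 + 2\right) 9}{-6782} = \left(-47\right) 9 \left(- \frac{1}{6782}\right) = \left(-423\right) \left(- \frac{1}{6782}\right) = \frac{423}{6782}$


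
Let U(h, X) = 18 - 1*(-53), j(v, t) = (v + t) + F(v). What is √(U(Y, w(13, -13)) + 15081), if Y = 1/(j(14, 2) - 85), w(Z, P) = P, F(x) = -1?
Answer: 4*√947 ≈ 123.09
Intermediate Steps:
j(v, t) = -1 + t + v (j(v, t) = (v + t) - 1 = (t + v) - 1 = -1 + t + v)
Y = -1/70 (Y = 1/((-1 + 2 + 14) - 85) = 1/(15 - 85) = 1/(-70) = -1/70 ≈ -0.014286)
U(h, X) = 71 (U(h, X) = 18 + 53 = 71)
√(U(Y, w(13, -13)) + 15081) = √(71 + 15081) = √15152 = 4*√947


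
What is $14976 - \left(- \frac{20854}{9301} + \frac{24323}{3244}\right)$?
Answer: $\frac{451703943497}{30172444} \approx 14971.0$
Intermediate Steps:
$14976 - \left(- \frac{20854}{9301} + \frac{24323}{3244}\right) = 14976 - \frac{158577847}{30172444} = \frac{451703943497}{30172444}$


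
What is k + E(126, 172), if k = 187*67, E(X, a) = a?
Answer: 12701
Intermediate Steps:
k = 12529
k + E(126, 172) = 12529 + 172 = 12701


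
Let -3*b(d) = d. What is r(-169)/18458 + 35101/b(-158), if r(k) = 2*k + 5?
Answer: 485907540/729091 ≈ 666.46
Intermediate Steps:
r(k) = 5 + 2*k
b(d) = -d/3
r(-169)/18458 + 35101/b(-158) = (5 + 2*(-169))/18458 + 35101/((-1/3*(-158))) = (5 - 338)*(1/18458) + 35101/(158/3) = -333*1/18458 + 35101*(3/158) = -333/18458 + 105303/158 = 485907540/729091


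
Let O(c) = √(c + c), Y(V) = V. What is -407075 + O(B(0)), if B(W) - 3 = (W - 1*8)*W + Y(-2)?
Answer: -407075 + √2 ≈ -4.0707e+5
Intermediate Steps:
B(W) = 1 + W*(-8 + W) (B(W) = 3 + ((W - 1*8)*W - 2) = 3 + ((W - 8)*W - 2) = 3 + ((-8 + W)*W - 2) = 3 + (W*(-8 + W) - 2) = 3 + (-2 + W*(-8 + W)) = 1 + W*(-8 + W))
O(c) = √2*√c (O(c) = √(2*c) = √2*√c)
-407075 + O(B(0)) = -407075 + √2*√(1 + 0² - 8*0) = -407075 + √2*√(1 + 0 + 0) = -407075 + √2*√1 = -407075 + √2*1 = -407075 + √2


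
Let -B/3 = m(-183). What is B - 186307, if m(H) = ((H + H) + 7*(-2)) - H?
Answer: -185716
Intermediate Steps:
m(H) = -14 + H (m(H) = (2*H - 14) - H = (-14 + 2*H) - H = -14 + H)
B = 591 (B = -3*(-14 - 183) = -3*(-197) = 591)
B - 186307 = 591 - 186307 = -185716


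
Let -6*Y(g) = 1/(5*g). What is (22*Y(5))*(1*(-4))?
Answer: 44/75 ≈ 0.58667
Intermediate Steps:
Y(g) = -1/(30*g) (Y(g) = -1/(5*g)/6 = -1/(30*g))
(22*Y(5))*(1*(-4)) = (22*(-1/30/5))*(1*(-4)) = (22*(-1/30*⅕))*(-4) = (22*(-1/150))*(-4) = -11/75*(-4) = 44/75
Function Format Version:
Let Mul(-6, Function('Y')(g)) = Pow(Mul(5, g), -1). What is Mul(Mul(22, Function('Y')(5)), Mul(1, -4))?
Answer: Rational(44, 75) ≈ 0.58667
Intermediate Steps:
Function('Y')(g) = Mul(Rational(-1, 30), Pow(g, -1)) (Function('Y')(g) = Mul(Rational(-1, 6), Pow(Mul(5, g), -1)) = Mul(Rational(-1, 6), Mul(Rational(1, 5), Pow(g, -1))) = Mul(Rational(-1, 30), Pow(g, -1)))
Mul(Mul(22, Function('Y')(5)), Mul(1, -4)) = Mul(Mul(22, Mul(Rational(-1, 30), Pow(5, -1))), Mul(1, -4)) = Mul(Mul(22, Mul(Rational(-1, 30), Rational(1, 5))), -4) = Mul(Mul(22, Rational(-1, 150)), -4) = Mul(Rational(-11, 75), -4) = Rational(44, 75)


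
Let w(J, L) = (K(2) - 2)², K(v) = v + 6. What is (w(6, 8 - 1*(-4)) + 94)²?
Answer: 16900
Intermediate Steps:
K(v) = 6 + v
w(J, L) = 36 (w(J, L) = ((6 + 2) - 2)² = (8 - 2)² = 6² = 36)
(w(6, 8 - 1*(-4)) + 94)² = (36 + 94)² = 130² = 16900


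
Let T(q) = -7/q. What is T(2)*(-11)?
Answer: 77/2 ≈ 38.500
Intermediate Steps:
T(2)*(-11) = -7/2*(-11) = 77/2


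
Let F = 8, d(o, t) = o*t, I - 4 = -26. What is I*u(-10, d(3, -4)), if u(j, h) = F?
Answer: -176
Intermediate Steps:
I = -22 (I = 4 - 26 = -22)
u(j, h) = 8
I*u(-10, d(3, -4)) = -22*8 = -176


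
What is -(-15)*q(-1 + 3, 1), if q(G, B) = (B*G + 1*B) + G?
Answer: 75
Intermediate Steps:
q(G, B) = B + G + B*G (q(G, B) = (B*G + B) + G = (B + B*G) + G = B + G + B*G)
-(-15)*q(-1 + 3, 1) = -(-15)*(1 + (-1 + 3) + 1*(-1 + 3)) = -(-15)*(1 + 2 + 1*2) = -(-15)*(1 + 2 + 2) = -(-15)*5 = -1*(-75) = 75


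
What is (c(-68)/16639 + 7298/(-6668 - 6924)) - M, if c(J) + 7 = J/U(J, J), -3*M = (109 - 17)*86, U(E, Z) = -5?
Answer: 4472481093779/1696179660 ≈ 2636.8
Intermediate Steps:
M = -7912/3 (M = -(109 - 17)*86/3 = -92*86/3 = -⅓*7912 = -7912/3 ≈ -2637.3)
c(J) = -7 - J/5 (c(J) = -7 + J/(-5) = -7 + J*(-⅕) = -7 - J/5)
(c(-68)/16639 + 7298/(-6668 - 6924)) - M = ((-7 - ⅕*(-68))/16639 + 7298/(-6668 - 6924)) - 1*(-7912/3) = ((-7 + 68/5)*(1/16639) + 7298/(-13592)) + 7912/3 = ((33/5)*(1/16639) + 7298*(-1/13592)) + 7912/3 = (33/83195 - 3649/6796) + 7912/3 = -303354287/565393220 + 7912/3 = 4472481093779/1696179660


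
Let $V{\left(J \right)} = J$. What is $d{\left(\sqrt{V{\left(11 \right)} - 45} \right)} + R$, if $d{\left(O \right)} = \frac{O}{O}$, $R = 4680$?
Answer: $4681$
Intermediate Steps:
$d{\left(O \right)} = 1$
$d{\left(\sqrt{V{\left(11 \right)} - 45} \right)} + R = 1 + 4680 = 4681$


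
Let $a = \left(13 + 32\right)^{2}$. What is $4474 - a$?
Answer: $2449$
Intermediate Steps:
$a = 2025$ ($a = 45^{2} = 2025$)
$4474 - a = 4474 - 2025 = 2449$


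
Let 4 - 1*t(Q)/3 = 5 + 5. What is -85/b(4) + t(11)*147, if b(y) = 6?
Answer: -15961/6 ≈ -2660.2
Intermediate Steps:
t(Q) = -18 (t(Q) = 12 - 3*(5 + 5) = 12 - 3*10 = 12 - 30 = -18)
-85/b(4) + t(11)*147 = -85/6 - 18*147 = -85*⅙ - 2646 = -85/6 - 2646 = -15961/6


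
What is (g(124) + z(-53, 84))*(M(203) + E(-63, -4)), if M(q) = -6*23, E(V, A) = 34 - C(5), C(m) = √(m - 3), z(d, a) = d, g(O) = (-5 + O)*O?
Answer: -1529112 - 14703*√2 ≈ -1.5499e+6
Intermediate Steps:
g(O) = O*(-5 + O)
C(m) = √(-3 + m)
E(V, A) = 34 - √2 (E(V, A) = 34 - √(-3 + 5) = 34 - √2)
M(q) = -138
(g(124) + z(-53, 84))*(M(203) + E(-63, -4)) = (124*(-5 + 124) - 53)*(-138 + (34 - √2)) = (124*119 - 53)*(-104 - √2) = (14756 - 53)*(-104 - √2) = 14703*(-104 - √2) = -1529112 - 14703*√2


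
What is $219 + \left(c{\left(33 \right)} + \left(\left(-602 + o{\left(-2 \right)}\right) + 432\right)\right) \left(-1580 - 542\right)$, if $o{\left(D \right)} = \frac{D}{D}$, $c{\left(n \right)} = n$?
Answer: $288811$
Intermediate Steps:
$o{\left(D \right)} = 1$
$219 + \left(c{\left(33 \right)} + \left(\left(-602 + o{\left(-2 \right)}\right) + 432\right)\right) \left(-1580 - 542\right) = 219 + \left(33 + \left(\left(-602 + 1\right) + 432\right)\right) \left(-1580 - 542\right) = 219 + \left(33 + \left(-601 + 432\right)\right) \left(-2122\right) = 219 + \left(33 - 169\right) \left(-2122\right) = 219 - -288592 = 219 + 288592 = 288811$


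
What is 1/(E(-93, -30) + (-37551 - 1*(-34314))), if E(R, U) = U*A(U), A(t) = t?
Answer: -1/2337 ≈ -0.00042790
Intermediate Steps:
E(R, U) = U² (E(R, U) = U*U = U²)
1/(E(-93, -30) + (-37551 - 1*(-34314))) = 1/((-30)² + (-37551 - 1*(-34314))) = 1/(900 + (-37551 + 34314)) = 1/(900 - 3237) = 1/(-2337) = -1/2337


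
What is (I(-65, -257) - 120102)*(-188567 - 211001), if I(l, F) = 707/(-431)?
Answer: 20683505262992/431 ≈ 4.7990e+10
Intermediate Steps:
I(l, F) = -707/431 (I(l, F) = 707*(-1/431) = -707/431)
(I(-65, -257) - 120102)*(-188567 - 211001) = (-707/431 - 120102)*(-188567 - 211001) = -51764669/431*(-399568) = 20683505262992/431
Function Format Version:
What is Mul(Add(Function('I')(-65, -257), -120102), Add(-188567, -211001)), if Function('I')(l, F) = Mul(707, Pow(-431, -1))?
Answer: Rational(20683505262992, 431) ≈ 4.7990e+10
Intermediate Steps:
Function('I')(l, F) = Rational(-707, 431) (Function('I')(l, F) = Mul(707, Rational(-1, 431)) = Rational(-707, 431))
Mul(Add(Function('I')(-65, -257), -120102), Add(-188567, -211001)) = Mul(Add(Rational(-707, 431), -120102), Add(-188567, -211001)) = Mul(Rational(-51764669, 431), -399568) = Rational(20683505262992, 431)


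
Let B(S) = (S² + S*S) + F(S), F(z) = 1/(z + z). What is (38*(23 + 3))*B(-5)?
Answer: 246506/5 ≈ 49301.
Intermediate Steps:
F(z) = 1/(2*z)
B(S) = 1/(2*S) + 2*S² (B(S) = (S² + S*S) + 1/(2*S) = (S² + S²) + 1/(2*S) = 2*S² + 1/(2*S) = 1/(2*S) + 2*S²)
(38*(23 + 3))*B(-5) = (38*(23 + 3))*((½)*(1 + 4*(-5)³)/(-5)) = (38*26)*((½)*(-⅕)*(1 + 4*(-125))) = 988*((½)*(-⅕)*(1 - 500)) = 988*((½)*(-⅕)*(-499)) = 988*(499/10) = 246506/5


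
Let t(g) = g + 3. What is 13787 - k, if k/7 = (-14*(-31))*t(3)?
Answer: -4441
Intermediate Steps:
t(g) = 3 + g
k = 18228 (k = 7*((-14*(-31))*(3 + 3)) = 7*(434*6) = 7*2604 = 18228)
13787 - k = 13787 - 1*18228 = 13787 - 18228 = -4441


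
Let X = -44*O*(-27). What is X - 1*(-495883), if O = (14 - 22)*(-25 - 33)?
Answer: 1047115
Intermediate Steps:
O = 464 (O = -8*(-58) = 464)
X = 551232 (X = -44*464*(-27) = -20416*(-27) = 551232)
X - 1*(-495883) = 551232 - 1*(-495883) = 551232 + 495883 = 1047115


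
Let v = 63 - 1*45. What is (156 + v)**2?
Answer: 30276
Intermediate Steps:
v = 18 (v = 63 - 45 = 18)
(156 + v)**2 = (156 + 18)**2 = 174**2 = 30276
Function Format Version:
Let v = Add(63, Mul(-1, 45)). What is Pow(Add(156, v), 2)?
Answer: 30276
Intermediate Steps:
v = 18 (v = Add(63, -45) = 18)
Pow(Add(156, v), 2) = Pow(Add(156, 18), 2) = Pow(174, 2) = 30276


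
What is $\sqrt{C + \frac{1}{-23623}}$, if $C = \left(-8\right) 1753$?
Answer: $\frac{i \sqrt{7826038936719}}{23623} \approx 118.42 i$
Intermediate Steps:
$C = -14024$
$\sqrt{C + \frac{1}{-23623}} = \sqrt{-14024 + \frac{1}{-23623}} = \sqrt{-14024 - \frac{1}{23623}} = \sqrt{- \frac{331288953}{23623}} = \frac{i \sqrt{7826038936719}}{23623}$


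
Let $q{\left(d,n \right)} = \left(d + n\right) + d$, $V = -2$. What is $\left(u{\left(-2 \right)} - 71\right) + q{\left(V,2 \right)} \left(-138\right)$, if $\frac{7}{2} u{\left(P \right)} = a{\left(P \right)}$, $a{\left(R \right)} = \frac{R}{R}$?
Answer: $\frac{1437}{7} \approx 205.29$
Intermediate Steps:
$a{\left(R \right)} = 1$
$u{\left(P \right)} = \frac{2}{7}$ ($u{\left(P \right)} = \frac{2}{7} \cdot 1 = \frac{2}{7}$)
$q{\left(d,n \right)} = n + 2 d$
$\left(u{\left(-2 \right)} - 71\right) + q{\left(V,2 \right)} \left(-138\right) = \left(\frac{2}{7} - 71\right) + \left(2 + 2 \left(-2\right)\right) \left(-138\right) = - \frac{495}{7} + \left(2 - 4\right) \left(-138\right) = - \frac{495}{7} - -276 = - \frac{495}{7} + 276 = \frac{1437}{7}$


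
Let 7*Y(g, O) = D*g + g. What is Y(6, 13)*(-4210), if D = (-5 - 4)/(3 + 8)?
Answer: -50520/77 ≈ -656.10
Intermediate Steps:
D = -9/11 ≈ -0.81818
Y(g, O) = 2*g/77 (Y(g, O) = (-9*g/11 + g)/7 = (2*g/11)/7 = 2*g/77)
Y(6, 13)*(-4210) = ((2/77)*6)*(-4210) = (12/77)*(-4210) = -50520/77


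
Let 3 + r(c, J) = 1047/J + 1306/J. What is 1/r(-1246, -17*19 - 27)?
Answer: -350/3403 ≈ -0.10285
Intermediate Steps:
r(c, J) = -3 + 2353/J (r(c, J) = -3 + (1047/J + 1306/J) = -3 + 2353/J)
1/r(-1246, -17*19 - 27) = 1/(-3 + 2353/(-17*19 - 27)) = 1/(-3 + 2353/(-323 - 27)) = 1/(-3 + 2353/(-350)) = 1/(-3 + 2353*(-1/350)) = 1/(-3 - 2353/350) = 1/(-3403/350) = -350/3403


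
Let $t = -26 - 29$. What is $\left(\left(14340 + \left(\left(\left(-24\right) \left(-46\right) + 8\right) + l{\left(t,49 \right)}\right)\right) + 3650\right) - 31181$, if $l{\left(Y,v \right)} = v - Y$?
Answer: $-11975$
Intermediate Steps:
$t = -55$
$\left(\left(14340 + \left(\left(\left(-24\right) \left(-46\right) + 8\right) + l{\left(t,49 \right)}\right)\right) + 3650\right) - 31181 = \left(\left(14340 + \left(\left(\left(-24\right) \left(-46\right) + 8\right) + \left(49 - -55\right)\right)\right) + 3650\right) - 31181 = \left(\left(14340 + \left(\left(1104 + 8\right) + \left(49 + 55\right)\right)\right) + 3650\right) - 31181 = \left(\left(14340 + \left(1112 + 104\right)\right) + 3650\right) - 31181 = \left(\left(14340 + 1216\right) + 3650\right) - 31181 = \left(15556 + 3650\right) - 31181 = 19206 - 31181 = -11975$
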